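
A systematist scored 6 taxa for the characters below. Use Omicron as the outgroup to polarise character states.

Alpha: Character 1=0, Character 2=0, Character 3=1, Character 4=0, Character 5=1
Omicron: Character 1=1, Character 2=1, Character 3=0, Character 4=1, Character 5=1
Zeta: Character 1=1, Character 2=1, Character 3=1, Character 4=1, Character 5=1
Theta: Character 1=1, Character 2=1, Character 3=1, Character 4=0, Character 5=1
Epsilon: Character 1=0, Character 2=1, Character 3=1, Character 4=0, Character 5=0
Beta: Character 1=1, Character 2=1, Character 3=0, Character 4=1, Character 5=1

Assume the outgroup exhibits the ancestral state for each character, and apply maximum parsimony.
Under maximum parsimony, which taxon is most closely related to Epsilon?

Alpha

Character polarity is set by the outgroup: the derived state is whichever differs from the outgroup's state, so for Character 1, Character 2, Character 4, Character 5 the derived state is '0', and for the remaining characters it is '1'.
Only Alpha and Epsilon show the derived state '0' for Character 1, supporting them as a clade.
Character 2: derived state '0' in Alpha only — an autapomorphy, so it tells us nothing about relationships among taxa.
Character 3 (derived state '1') is shared by Alpha, Epsilon, Theta, and Zeta — a synapomorphy uniting that clade.
Character 4 (derived state '0') is shared by Alpha, Epsilon, and Theta — a synapomorphy uniting that clade.
Character 5 (derived state '0') is unique to Epsilon (autapomorphy; uninformative for grouping).
Most parsimonious ingroup topology: (((Theta,(Alpha,Epsilon)),Zeta),Beta).
Epsilon and Alpha form a cherry on this tree, so they are sister taxa.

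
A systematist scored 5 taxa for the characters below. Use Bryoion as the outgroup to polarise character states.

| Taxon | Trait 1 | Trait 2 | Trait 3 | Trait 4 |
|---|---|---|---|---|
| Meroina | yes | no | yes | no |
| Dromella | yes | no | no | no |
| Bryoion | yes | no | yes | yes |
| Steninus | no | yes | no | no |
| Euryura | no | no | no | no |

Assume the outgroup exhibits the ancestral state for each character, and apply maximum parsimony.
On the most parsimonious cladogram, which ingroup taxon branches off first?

Meroina

Character polarity is set by the outgroup: the derived state is whichever differs from the outgroup's state, so for Trait 1, Trait 3, Trait 4 the derived state is 'no', and for the remaining characters it is 'yes'.
Trait 1: derived state 'no' in Euryura and Steninus only — synapomorphy for {Euryura, Steninus}.
Trait 2 (derived state 'yes') is unique to Steninus (autapomorphy; uninformative for grouping).
Only Dromella, Euryura, and Steninus show the derived state 'no' for Trait 3, supporting them as a clade.
All ingroup taxa share the derived state 'no' for Trait 4; it defines the ingroup but does not resolve relationships within it.
Most parsimonious ingroup topology: (((Euryura,Steninus),Dromella),Meroina).
Meroina is sister to the clade containing all other ingroup taxa, so it is the earliest-diverging (most basal) ingroup lineage.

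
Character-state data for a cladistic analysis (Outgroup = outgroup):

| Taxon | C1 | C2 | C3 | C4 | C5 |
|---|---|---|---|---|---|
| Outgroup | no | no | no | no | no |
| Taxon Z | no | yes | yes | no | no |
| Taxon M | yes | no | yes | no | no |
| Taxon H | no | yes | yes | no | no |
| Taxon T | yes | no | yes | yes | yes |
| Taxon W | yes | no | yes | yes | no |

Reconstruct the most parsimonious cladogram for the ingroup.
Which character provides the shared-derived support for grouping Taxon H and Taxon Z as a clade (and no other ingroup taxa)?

C2

The outgroup has state 'no' for every character, so 'yes' is the derived state throughout.
Only Taxon M, Taxon T, and Taxon W show the derived state 'yes' for C1, supporting them as a clade.
C2: derived state 'yes' in Taxon H and Taxon Z only — synapomorphy for {Taxon H, Taxon Z}.
C3 (derived state 'yes') is shared by all ingroup taxa — unites the whole ingroup.
C4: derived state 'yes' in Taxon T and Taxon W only — synapomorphy for {Taxon T, Taxon W}.
C5 (derived state 'yes') is unique to Taxon T (autapomorphy; uninformative for grouping).
Most parsimonious ingroup topology: ((Taxon Z,Taxon H),(Taxon M,(Taxon T,Taxon W))).
The clade {Taxon H, Taxon Z} is supported by C2: its derived state 'yes' occurs in exactly those taxa and in no other taxon (including the outgroup).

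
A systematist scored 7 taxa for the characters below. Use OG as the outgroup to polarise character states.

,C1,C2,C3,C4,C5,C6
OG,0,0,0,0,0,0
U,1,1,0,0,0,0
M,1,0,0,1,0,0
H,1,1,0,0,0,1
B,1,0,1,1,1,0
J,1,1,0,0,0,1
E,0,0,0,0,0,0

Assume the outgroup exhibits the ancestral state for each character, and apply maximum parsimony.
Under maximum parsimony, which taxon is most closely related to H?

The outgroup has state '0' for every character, so '1' is the derived state throughout.
C1 (derived state '1') is shared by B, H, J, M, and U — a synapomorphy uniting that clade.
C2 (derived state '1') is shared by H, J, and U — a synapomorphy uniting that clade.
C3: derived state '1' in B only — an autapomorphy, so it tells us nothing about relationships among taxa.
C4: derived state '1' in B and M only — synapomorphy for {B, M}.
C5: derived state '1' in B only — an autapomorphy, so it tells us nothing about relationships among taxa.
Only H and J show the derived state '1' for C6, supporting them as a clade.
Most parsimonious ingroup topology: (((U,(H,J)),(M,B)),E).
H and J form a cherry on this tree, so they are sister taxa.

J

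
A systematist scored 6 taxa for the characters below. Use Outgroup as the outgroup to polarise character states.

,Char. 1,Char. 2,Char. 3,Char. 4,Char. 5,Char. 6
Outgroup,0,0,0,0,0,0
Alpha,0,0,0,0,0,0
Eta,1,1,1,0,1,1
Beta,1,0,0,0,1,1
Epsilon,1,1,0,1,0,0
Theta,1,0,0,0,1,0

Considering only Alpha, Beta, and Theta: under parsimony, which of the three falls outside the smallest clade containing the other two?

The outgroup has state '0' for every character, so '1' is the derived state throughout.
Only Beta, Epsilon, Eta, and Theta show the derived state '1' for Char. 1, supporting them as a clade.
Char. 2 groups Epsilon and Eta, which is incompatible with the clades supported by the remaining characters; treating it as convergent (homoplasy) costs fewer steps than any alternative tree.
Char. 3 (derived state '1') is unique to Eta (autapomorphy; uninformative for grouping).
Char. 4 (derived state '1') is unique to Epsilon (autapomorphy; uninformative for grouping).
Only Beta, Eta, and Theta show the derived state '1' for Char. 5, supporting them as a clade.
Only Beta and Eta show the derived state '1' for Char. 6, supporting them as a clade.
Most parsimonious ingroup topology: (Alpha,(((Eta,Beta),Theta),Epsilon)).
Beta and Theta share a more recent common ancestor with each other than either does with Alpha, so Alpha is the least closely related of the three.

Alpha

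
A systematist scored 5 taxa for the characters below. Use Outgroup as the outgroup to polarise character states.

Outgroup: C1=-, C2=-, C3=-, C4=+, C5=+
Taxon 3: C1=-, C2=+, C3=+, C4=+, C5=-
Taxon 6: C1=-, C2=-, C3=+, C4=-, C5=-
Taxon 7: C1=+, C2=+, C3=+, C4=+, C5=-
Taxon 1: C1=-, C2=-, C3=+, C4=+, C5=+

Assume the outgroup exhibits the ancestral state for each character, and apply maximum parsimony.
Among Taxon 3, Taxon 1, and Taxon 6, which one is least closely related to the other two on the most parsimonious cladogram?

Taxon 1

Character polarity is set by the outgroup: the derived state is whichever differs from the outgroup's state, so for C4, C5 the derived state is '-', and for the remaining characters it is '+'.
C1: derived state '+' in Taxon 7 only — an autapomorphy, so it tells us nothing about relationships among taxa.
C2 (derived state '+') is shared by Taxon 3 and Taxon 7 — a synapomorphy uniting that clade.
C3 (derived state '+') is shared by all ingroup taxa — unites the whole ingroup.
C4: derived state '-' in Taxon 6 only — an autapomorphy, so it tells us nothing about relationships among taxa.
C5 (derived state '-') is shared by Taxon 3, Taxon 6, and Taxon 7 — a synapomorphy uniting that clade.
Most parsimonious ingroup topology: (((Taxon 3,Taxon 7),Taxon 6),Taxon 1).
Taxon 6 and Taxon 3 share a more recent common ancestor with each other than either does with Taxon 1, so Taxon 1 is the least closely related of the three.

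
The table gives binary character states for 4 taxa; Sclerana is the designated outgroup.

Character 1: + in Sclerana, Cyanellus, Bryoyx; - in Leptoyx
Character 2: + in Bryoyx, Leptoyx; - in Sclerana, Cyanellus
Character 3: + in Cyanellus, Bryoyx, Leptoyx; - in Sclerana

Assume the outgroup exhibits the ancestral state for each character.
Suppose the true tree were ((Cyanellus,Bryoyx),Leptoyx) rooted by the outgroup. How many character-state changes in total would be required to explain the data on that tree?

4

Map each character onto ((Cyanellus,Bryoyx),Leptoyx) (rooted by Sclerana) and count the minimum state changes it requires (Fitch parsimony):
Character 1: 1; Character 2: 2; Character 3: 1.
Total tree length = 4.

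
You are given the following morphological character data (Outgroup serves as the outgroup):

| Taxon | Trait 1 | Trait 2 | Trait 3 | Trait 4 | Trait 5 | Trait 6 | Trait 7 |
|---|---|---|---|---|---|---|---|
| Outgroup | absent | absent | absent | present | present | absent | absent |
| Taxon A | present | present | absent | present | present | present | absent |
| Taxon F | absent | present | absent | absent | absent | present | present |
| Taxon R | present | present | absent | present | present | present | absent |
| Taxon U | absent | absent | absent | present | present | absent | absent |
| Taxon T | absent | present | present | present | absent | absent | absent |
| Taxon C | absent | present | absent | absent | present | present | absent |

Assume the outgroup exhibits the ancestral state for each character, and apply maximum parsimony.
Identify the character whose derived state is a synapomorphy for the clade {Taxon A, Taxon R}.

Trait 1

Character polarity is set by the outgroup: the derived state is whichever differs from the outgroup's state, so for Trait 4, Trait 5 the derived state is 'absent', and for the remaining characters it is 'present'.
Trait 1 (derived state 'present') is shared by Taxon A and Taxon R — a synapomorphy uniting that clade.
Only Taxon A, Taxon C, Taxon F, Taxon R, and Taxon T show the derived state 'present' for Trait 2, supporting them as a clade.
Trait 3 (derived state 'present') is unique to Taxon T (autapomorphy; uninformative for grouping).
Only Taxon C and Taxon F show the derived state 'absent' for Trait 4, supporting them as a clade.
Trait 5 groups Taxon F and Taxon T, which is incompatible with the clades supported by the remaining characters; treating it as convergent (homoplasy) costs fewer steps than any alternative tree.
Trait 6 (derived state 'present') is shared by Taxon A, Taxon C, Taxon F, and Taxon R — a synapomorphy uniting that clade.
Trait 7 (derived state 'present') is unique to Taxon F (autapomorphy; uninformative for grouping).
Most parsimonious ingroup topology: ((((Taxon A,Taxon R),(Taxon F,Taxon C)),Taxon T),Taxon U).
The clade {Taxon A, Taxon R} is supported by Trait 1: its derived state 'present' occurs in exactly those taxa and in no other taxon (including the outgroup).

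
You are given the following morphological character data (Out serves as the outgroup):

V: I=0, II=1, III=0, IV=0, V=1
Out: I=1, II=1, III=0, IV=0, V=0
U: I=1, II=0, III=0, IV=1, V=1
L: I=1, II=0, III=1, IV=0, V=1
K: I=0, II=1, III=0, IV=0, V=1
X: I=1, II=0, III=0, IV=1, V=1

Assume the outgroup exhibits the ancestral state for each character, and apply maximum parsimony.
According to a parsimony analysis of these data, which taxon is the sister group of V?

Character polarity is set by the outgroup: the derived state is whichever differs from the outgroup's state, so for I, II the derived state is '0', and for the remaining characters it is '1'.
Only K and V show the derived state '0' for I, supporting them as a clade.
II: derived state '0' in L, U, and X only — synapomorphy for {L, U, X}.
III (derived state '1') is unique to L (autapomorphy; uninformative for grouping).
IV (derived state '1') is shared by U and X — a synapomorphy uniting that clade.
All ingroup taxa share the derived state '1' for V; it defines the ingroup but does not resolve relationships within it.
Most parsimonious ingroup topology: ((V,K),((U,X),L)).
V and K form a cherry on this tree, so they are sister taxa.

K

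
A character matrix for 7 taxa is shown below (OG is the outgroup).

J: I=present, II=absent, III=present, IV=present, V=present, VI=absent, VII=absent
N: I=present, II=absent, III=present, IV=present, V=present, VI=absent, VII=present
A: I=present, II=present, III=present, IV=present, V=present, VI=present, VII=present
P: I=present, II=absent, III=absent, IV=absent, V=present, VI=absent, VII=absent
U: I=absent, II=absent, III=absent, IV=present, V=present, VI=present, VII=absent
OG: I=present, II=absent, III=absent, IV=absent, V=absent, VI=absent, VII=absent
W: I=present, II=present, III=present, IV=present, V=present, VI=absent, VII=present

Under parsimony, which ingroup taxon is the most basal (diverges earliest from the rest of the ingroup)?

P

Character polarity is set by the outgroup: the derived state is whichever differs from the outgroup's state, so for I the derived state is 'absent', and for the remaining characters it is 'present'.
I: derived state 'absent' in U only — an autapomorphy, so it tells us nothing about relationships among taxa.
Only A and W show the derived state 'present' for II, supporting them as a clade.
III: derived state 'present' in A, J, N, and W only — synapomorphy for {A, J, N, W}.
IV: derived state 'present' in A, J, N, U, and W only — synapomorphy for {A, J, N, U, W}.
All ingroup taxa share the derived state 'present' for V; it defines the ingroup but does not resolve relationships within it.
VI (state 'present') occurs in A and U but conflicts with the nesting implied by the other characters — most parsimoniously interpreted as homoplasy.
VII (derived state 'present') is shared by A, N, and W — a synapomorphy uniting that clade.
Most parsimonious ingroup topology: ((U,(((A,W),N),J)),P).
P is sister to the clade containing all other ingroup taxa, so it is the earliest-diverging (most basal) ingroup lineage.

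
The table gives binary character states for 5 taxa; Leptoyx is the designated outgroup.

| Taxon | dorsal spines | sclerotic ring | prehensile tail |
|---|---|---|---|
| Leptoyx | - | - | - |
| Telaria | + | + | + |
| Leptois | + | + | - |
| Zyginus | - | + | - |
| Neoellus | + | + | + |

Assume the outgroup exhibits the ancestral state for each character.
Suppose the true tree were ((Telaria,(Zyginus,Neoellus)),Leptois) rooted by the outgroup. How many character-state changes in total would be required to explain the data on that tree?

5

Map each character onto ((Telaria,(Zyginus,Neoellus)),Leptois) (rooted by Leptoyx) and count the minimum state changes it requires (Fitch parsimony):
dorsal spines: 2; sclerotic ring: 1; prehensile tail: 2.
Total tree length = 5.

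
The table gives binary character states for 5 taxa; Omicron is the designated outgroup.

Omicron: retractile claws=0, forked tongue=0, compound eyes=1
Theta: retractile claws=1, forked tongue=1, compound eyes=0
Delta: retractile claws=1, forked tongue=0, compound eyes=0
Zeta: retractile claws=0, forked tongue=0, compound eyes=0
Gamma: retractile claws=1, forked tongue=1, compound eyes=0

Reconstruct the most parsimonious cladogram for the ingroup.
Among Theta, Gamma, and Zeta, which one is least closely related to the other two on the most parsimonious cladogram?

Character polarity is set by the outgroup: the derived state is whichever differs from the outgroup's state, so for compound eyes the derived state is '0', and for the remaining characters it is '1'.
retractile claws: derived state '1' in Delta, Gamma, and Theta only — synapomorphy for {Delta, Gamma, Theta}.
Only Gamma and Theta show the derived state '1' for forked tongue, supporting them as a clade.
All ingroup taxa share the derived state '0' for compound eyes; it defines the ingroup but does not resolve relationships within it.
Most parsimonious ingroup topology: (((Theta,Gamma),Delta),Zeta).
Theta and Gamma share a more recent common ancestor with each other than either does with Zeta, so Zeta is the least closely related of the three.

Zeta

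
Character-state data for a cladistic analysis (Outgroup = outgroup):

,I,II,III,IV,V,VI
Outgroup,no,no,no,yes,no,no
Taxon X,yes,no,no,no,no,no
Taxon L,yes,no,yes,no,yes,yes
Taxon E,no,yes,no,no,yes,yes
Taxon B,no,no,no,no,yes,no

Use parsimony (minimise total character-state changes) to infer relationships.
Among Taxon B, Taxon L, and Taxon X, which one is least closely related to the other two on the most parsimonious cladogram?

Taxon X

Character polarity is set by the outgroup: the derived state is whichever differs from the outgroup's state, so for IV the derived state is 'no', and for the remaining characters it is 'yes'.
I (state 'yes') occurs in Taxon L and Taxon X but conflicts with the nesting implied by the other characters — most parsimoniously interpreted as homoplasy.
II (derived state 'yes') is unique to Taxon E (autapomorphy; uninformative for grouping).
III (derived state 'yes') is unique to Taxon L (autapomorphy; uninformative for grouping).
IV (derived state 'no') is shared by all ingroup taxa — unites the whole ingroup.
Only Taxon B, Taxon E, and Taxon L show the derived state 'yes' for V, supporting them as a clade.
VI (derived state 'yes') is shared by Taxon E and Taxon L — a synapomorphy uniting that clade.
Most parsimonious ingroup topology: (Taxon X,((Taxon L,Taxon E),Taxon B)).
Taxon L and Taxon B share a more recent common ancestor with each other than either does with Taxon X, so Taxon X is the least closely related of the three.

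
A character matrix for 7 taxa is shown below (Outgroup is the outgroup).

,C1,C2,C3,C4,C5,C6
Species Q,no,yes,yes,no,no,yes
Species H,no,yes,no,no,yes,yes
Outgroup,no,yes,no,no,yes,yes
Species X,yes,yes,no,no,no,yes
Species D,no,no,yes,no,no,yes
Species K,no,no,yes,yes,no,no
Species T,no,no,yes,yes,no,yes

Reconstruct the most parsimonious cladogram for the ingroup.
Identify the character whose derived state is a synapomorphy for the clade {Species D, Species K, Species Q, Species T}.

C3

Character polarity is set by the outgroup: the derived state is whichever differs from the outgroup's state, so for C2, C5, C6 the derived state is 'no', and for the remaining characters it is 'yes'.
C1 (derived state 'yes') is unique to Species X (autapomorphy; uninformative for grouping).
C2: derived state 'no' in Species D, Species K, and Species T only — synapomorphy for {Species D, Species K, Species T}.
C3 (derived state 'yes') is shared by Species D, Species K, Species Q, and Species T — a synapomorphy uniting that clade.
C4: derived state 'yes' in Species K and Species T only — synapomorphy for {Species K, Species T}.
Only Species D, Species K, Species Q, Species T, and Species X show the derived state 'no' for C5, supporting them as a clade.
C6 (derived state 'no') is unique to Species K (autapomorphy; uninformative for grouping).
Most parsimonious ingroup topology: ((((Species D,(Species K,Species T)),Species Q),Species X),Species H).
The clade {Species D, Species K, Species Q, Species T} is supported by C3: its derived state 'yes' occurs in exactly those taxa and in no other taxon (including the outgroup).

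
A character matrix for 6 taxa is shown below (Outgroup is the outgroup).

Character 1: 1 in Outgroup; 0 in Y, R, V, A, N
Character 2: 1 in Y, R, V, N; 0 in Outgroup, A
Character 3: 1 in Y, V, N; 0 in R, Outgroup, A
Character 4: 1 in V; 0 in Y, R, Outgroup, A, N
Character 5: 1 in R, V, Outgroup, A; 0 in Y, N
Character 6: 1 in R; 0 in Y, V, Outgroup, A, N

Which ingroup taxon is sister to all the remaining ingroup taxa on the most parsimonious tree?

Character polarity is set by the outgroup: the derived state is whichever differs from the outgroup's state, so for Character 1, Character 5 the derived state is '0', and for the remaining characters it is '1'.
Character 1 (derived state '0') is shared by all ingroup taxa — unites the whole ingroup.
Character 2 (derived state '1') is shared by N, R, V, and Y — a synapomorphy uniting that clade.
Character 3 (derived state '1') is shared by N, V, and Y — a synapomorphy uniting that clade.
Character 4 (derived state '1') is unique to V (autapomorphy; uninformative for grouping).
Only N and Y show the derived state '0' for Character 5, supporting them as a clade.
Character 6 (derived state '1') is unique to R (autapomorphy; uninformative for grouping).
Most parsimonious ingroup topology: ((((Y,N),V),R),A).
A is sister to the clade containing all other ingroup taxa, so it is the earliest-diverging (most basal) ingroup lineage.

A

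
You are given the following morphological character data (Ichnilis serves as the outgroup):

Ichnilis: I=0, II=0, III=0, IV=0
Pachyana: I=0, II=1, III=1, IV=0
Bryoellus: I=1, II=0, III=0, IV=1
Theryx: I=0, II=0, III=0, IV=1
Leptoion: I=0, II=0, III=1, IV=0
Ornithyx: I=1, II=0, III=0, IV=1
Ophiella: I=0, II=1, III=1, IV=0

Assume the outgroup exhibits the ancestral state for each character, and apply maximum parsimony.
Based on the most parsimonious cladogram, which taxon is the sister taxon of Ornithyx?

The outgroup has state '0' for every character, so '1' is the derived state throughout.
I: derived state '1' in Bryoellus and Ornithyx only — synapomorphy for {Bryoellus, Ornithyx}.
II: derived state '1' in Ophiella and Pachyana only — synapomorphy for {Ophiella, Pachyana}.
Only Leptoion, Ophiella, and Pachyana show the derived state '1' for III, supporting them as a clade.
Only Bryoellus, Ornithyx, and Theryx show the derived state '1' for IV, supporting them as a clade.
Most parsimonious ingroup topology: (((Pachyana,Ophiella),Leptoion),((Bryoellus,Ornithyx),Theryx)).
Ornithyx and Bryoellus form a cherry on this tree, so they are sister taxa.

Bryoellus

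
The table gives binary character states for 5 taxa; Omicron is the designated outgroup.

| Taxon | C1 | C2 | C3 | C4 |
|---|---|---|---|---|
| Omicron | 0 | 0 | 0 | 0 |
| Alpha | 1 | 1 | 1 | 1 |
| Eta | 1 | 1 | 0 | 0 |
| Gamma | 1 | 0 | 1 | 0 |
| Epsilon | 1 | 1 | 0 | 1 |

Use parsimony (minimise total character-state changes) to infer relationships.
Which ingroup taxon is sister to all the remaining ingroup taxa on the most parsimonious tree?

The outgroup has state '0' for every character, so '1' is the derived state throughout.
C1 (derived state '1') is shared by all ingroup taxa — unites the whole ingroup.
C2 (derived state '1') is shared by Alpha, Epsilon, and Eta — a synapomorphy uniting that clade.
C3 groups Alpha and Gamma, which is incompatible with the clades supported by the remaining characters; treating it as convergent (homoplasy) costs fewer steps than any alternative tree.
Only Alpha and Epsilon show the derived state '1' for C4, supporting them as a clade.
Most parsimonious ingroup topology: (((Alpha,Epsilon),Eta),Gamma).
Gamma is sister to the clade containing all other ingroup taxa, so it is the earliest-diverging (most basal) ingroup lineage.

Gamma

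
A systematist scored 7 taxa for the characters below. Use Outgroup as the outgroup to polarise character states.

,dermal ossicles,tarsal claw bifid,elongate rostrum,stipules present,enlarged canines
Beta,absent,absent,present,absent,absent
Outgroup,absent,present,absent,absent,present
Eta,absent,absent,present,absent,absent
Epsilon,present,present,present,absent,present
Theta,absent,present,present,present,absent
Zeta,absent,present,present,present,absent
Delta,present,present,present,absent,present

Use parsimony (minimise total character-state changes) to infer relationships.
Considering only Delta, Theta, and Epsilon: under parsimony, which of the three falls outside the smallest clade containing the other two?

Character polarity is set by the outgroup: the derived state is whichever differs from the outgroup's state, so for tarsal claw bifid, enlarged canines the derived state is 'absent', and for the remaining characters it is 'present'.
dermal ossicles (derived state 'present') is shared by Delta and Epsilon — a synapomorphy uniting that clade.
tarsal claw bifid (derived state 'absent') is shared by Beta and Eta — a synapomorphy uniting that clade.
elongate rostrum (derived state 'present') is shared by all ingroup taxa — unites the whole ingroup.
stipules present (derived state 'present') is shared by Theta and Zeta — a synapomorphy uniting that clade.
enlarged canines: derived state 'absent' in Beta, Eta, Theta, and Zeta only — synapomorphy for {Beta, Eta, Theta, Zeta}.
Most parsimonious ingroup topology: (((Zeta,Theta),(Eta,Beta)),(Delta,Epsilon)).
Delta and Epsilon share a more recent common ancestor with each other than either does with Theta, so Theta is the least closely related of the three.

Theta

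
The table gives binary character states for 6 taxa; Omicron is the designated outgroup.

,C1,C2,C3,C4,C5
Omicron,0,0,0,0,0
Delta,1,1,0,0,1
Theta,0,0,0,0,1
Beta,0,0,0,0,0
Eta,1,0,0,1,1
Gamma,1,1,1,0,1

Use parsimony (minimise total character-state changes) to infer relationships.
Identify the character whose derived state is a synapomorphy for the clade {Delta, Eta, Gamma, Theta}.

C5

The outgroup has state '0' for every character, so '1' is the derived state throughout.
C1 (derived state '1') is shared by Delta, Eta, and Gamma — a synapomorphy uniting that clade.
Only Delta and Gamma show the derived state '1' for C2, supporting them as a clade.
C3 (derived state '1') is unique to Gamma (autapomorphy; uninformative for grouping).
C4 (derived state '1') is unique to Eta (autapomorphy; uninformative for grouping).
Only Delta, Eta, Gamma, and Theta show the derived state '1' for C5, supporting them as a clade.
Most parsimonious ingroup topology: ((((Delta,Gamma),Eta),Theta),Beta).
The clade {Delta, Eta, Gamma, Theta} is supported by C5: its derived state '1' occurs in exactly those taxa and in no other taxon (including the outgroup).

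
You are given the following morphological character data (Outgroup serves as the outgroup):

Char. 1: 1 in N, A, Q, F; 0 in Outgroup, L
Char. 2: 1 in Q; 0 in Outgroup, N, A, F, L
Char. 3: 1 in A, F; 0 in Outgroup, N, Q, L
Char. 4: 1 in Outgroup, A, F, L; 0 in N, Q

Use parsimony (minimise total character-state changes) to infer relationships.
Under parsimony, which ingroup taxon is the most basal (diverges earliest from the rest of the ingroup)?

L

Character polarity is set by the outgroup: the derived state is whichever differs from the outgroup's state, so for Char. 4 the derived state is '0', and for the remaining characters it is '1'.
Only A, F, N, and Q show the derived state '1' for Char. 1, supporting them as a clade.
Char. 2 (derived state '1') is unique to Q (autapomorphy; uninformative for grouping).
Char. 3 (derived state '1') is shared by A and F — a synapomorphy uniting that clade.
Char. 4 (derived state '0') is shared by N and Q — a synapomorphy uniting that clade.
Most parsimonious ingroup topology: (((N,Q),(A,F)),L).
L is sister to the clade containing all other ingroup taxa, so it is the earliest-diverging (most basal) ingroup lineage.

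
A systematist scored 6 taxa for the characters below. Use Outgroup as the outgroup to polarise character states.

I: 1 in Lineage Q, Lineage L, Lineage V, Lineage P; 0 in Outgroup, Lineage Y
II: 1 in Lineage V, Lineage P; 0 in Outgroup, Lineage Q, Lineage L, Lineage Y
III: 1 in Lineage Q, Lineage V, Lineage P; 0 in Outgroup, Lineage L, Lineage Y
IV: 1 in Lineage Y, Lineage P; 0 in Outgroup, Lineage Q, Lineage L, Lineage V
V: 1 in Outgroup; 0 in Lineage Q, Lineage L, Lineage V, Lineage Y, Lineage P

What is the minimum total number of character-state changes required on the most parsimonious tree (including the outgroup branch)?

Character polarity is set by the outgroup: the derived state is whichever differs from the outgroup's state, so for V the derived state is '0', and for the remaining characters it is '1'.
Only Lineage L, Lineage P, Lineage Q, and Lineage V show the derived state '1' for I, supporting them as a clade.
Only Lineage P and Lineage V show the derived state '1' for II, supporting them as a clade.
III: derived state '1' in Lineage P, Lineage Q, and Lineage V only — synapomorphy for {Lineage P, Lineage Q, Lineage V}.
IV groups Lineage P and Lineage Y, which is incompatible with the clades supported by the remaining characters; treating it as convergent (homoplasy) costs fewer steps than any alternative tree.
V (derived state '0') is shared by all ingroup taxa — unites the whole ingroup.
Most parsimonious ingroup topology: (((Lineage Q,(Lineage V,Lineage P)),Lineage L),Lineage Y).
Changes per character on this tree: I: 1; II: 1; III: 1; IV: 2; V: 1.
Total = 6.

6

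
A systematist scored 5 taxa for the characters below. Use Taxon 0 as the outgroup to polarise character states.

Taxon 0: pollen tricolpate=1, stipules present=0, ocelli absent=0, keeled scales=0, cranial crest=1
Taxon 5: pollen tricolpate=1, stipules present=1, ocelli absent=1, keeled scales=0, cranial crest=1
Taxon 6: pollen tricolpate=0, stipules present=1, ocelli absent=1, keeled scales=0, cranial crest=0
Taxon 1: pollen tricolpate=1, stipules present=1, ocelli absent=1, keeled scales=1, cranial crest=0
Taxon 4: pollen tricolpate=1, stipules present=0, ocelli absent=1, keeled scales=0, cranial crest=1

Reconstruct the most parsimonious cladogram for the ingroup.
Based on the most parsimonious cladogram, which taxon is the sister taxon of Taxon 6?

Taxon 1

Character polarity is set by the outgroup: the derived state is whichever differs from the outgroup's state, so for pollen tricolpate, cranial crest the derived state is '0', and for the remaining characters it is '1'.
pollen tricolpate: derived state '0' in Taxon 6 only — an autapomorphy, so it tells us nothing about relationships among taxa.
stipules present (derived state '1') is shared by Taxon 1, Taxon 5, and Taxon 6 — a synapomorphy uniting that clade.
ocelli absent (derived state '1') is shared by all ingroup taxa — unites the whole ingroup.
keeled scales: derived state '1' in Taxon 1 only — an autapomorphy, so it tells us nothing about relationships among taxa.
cranial crest: derived state '0' in Taxon 1 and Taxon 6 only — synapomorphy for {Taxon 1, Taxon 6}.
Most parsimonious ingroup topology: ((Taxon 5,(Taxon 6,Taxon 1)),Taxon 4).
Taxon 6 and Taxon 1 form a cherry on this tree, so they are sister taxa.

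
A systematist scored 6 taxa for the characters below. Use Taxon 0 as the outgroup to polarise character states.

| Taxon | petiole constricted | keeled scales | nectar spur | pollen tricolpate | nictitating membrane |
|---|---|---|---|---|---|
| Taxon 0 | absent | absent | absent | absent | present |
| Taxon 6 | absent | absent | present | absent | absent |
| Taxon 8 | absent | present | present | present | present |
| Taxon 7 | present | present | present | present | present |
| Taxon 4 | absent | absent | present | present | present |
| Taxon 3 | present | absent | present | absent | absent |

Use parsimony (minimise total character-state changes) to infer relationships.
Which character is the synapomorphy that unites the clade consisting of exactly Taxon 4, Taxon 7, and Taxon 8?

Character polarity is set by the outgroup: the derived state is whichever differs from the outgroup's state, so for nictitating membrane the derived state is 'absent', and for the remaining characters it is 'present'.
petiole constricted groups Taxon 3 and Taxon 7, which is incompatible with the clades supported by the remaining characters; treating it as convergent (homoplasy) costs fewer steps than any alternative tree.
Only Taxon 7 and Taxon 8 show the derived state 'present' for keeled scales, supporting them as a clade.
All ingroup taxa share the derived state 'present' for nectar spur; it defines the ingroup but does not resolve relationships within it.
Only Taxon 4, Taxon 7, and Taxon 8 show the derived state 'present' for pollen tricolpate, supporting them as a clade.
Only Taxon 3 and Taxon 6 show the derived state 'absent' for nictitating membrane, supporting them as a clade.
Most parsimonious ingroup topology: ((Taxon 6,Taxon 3),((Taxon 8,Taxon 7),Taxon 4)).
The clade {Taxon 4, Taxon 7, Taxon 8} is supported by pollen tricolpate: its derived state 'present' occurs in exactly those taxa and in no other taxon (including the outgroup).

pollen tricolpate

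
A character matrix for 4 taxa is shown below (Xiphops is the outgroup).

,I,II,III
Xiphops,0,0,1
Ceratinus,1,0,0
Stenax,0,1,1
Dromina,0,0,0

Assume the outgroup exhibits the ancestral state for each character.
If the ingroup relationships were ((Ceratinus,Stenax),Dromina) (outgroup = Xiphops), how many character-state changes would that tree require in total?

Map each character onto ((Ceratinus,Stenax),Dromina) (rooted by Xiphops) and count the minimum state changes it requires (Fitch parsimony):
I: 1; II: 1; III: 2.
Total tree length = 4.

4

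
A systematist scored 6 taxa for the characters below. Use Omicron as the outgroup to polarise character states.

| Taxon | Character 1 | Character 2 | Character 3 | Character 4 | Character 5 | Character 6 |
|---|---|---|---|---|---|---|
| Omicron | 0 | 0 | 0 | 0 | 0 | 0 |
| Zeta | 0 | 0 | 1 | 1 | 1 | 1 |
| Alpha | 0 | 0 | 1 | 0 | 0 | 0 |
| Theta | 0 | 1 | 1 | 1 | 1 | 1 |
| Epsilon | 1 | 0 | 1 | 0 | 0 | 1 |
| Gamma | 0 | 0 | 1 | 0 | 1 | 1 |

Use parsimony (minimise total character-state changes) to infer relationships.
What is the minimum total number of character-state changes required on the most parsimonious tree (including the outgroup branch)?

The outgroup has state '0' for every character, so '1' is the derived state throughout.
Character 1 (derived state '1') is unique to Epsilon (autapomorphy; uninformative for grouping).
Character 2 (derived state '1') is unique to Theta (autapomorphy; uninformative for grouping).
Character 3 (derived state '1') is shared by all ingroup taxa — unites the whole ingroup.
Character 4: derived state '1' in Theta and Zeta only — synapomorphy for {Theta, Zeta}.
Character 5: derived state '1' in Gamma, Theta, and Zeta only — synapomorphy for {Gamma, Theta, Zeta}.
Only Epsilon, Gamma, Theta, and Zeta show the derived state '1' for Character 6, supporting them as a clade.
Most parsimonious ingroup topology: ((((Zeta,Theta),Gamma),Epsilon),Alpha).
Changes per character on this tree: Character 1: 1; Character 2: 1; Character 3: 1; Character 4: 1; Character 5: 1; Character 6: 1.
Total = 6.

6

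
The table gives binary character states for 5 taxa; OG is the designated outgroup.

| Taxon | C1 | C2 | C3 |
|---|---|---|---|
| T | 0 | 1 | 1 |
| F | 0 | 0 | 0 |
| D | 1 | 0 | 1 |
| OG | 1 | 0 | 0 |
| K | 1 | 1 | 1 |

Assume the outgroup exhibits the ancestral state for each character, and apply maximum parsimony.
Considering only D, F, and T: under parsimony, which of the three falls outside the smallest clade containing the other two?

Character polarity is set by the outgroup: the derived state is whichever differs from the outgroup's state, so for C1 the derived state is '0', and for the remaining characters it is '1'.
C1 (state '0') occurs in F and T but conflicts with the nesting implied by the other characters — most parsimoniously interpreted as homoplasy.
C2 (derived state '1') is shared by K and T — a synapomorphy uniting that clade.
Only D, K, and T show the derived state '1' for C3, supporting them as a clade.
Most parsimonious ingroup topology: ((D,(K,T)),F).
T and D share a more recent common ancestor with each other than either does with F, so F is the least closely related of the three.

F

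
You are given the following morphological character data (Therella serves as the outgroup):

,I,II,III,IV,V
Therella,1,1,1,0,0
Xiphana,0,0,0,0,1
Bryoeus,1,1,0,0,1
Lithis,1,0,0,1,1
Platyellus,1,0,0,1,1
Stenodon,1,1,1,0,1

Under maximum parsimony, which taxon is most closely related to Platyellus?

Character polarity is set by the outgroup: the derived state is whichever differs from the outgroup's state, so for I, II, III the derived state is '0', and for the remaining characters it is '1'.
I: derived state '0' in Xiphana only — an autapomorphy, so it tells us nothing about relationships among taxa.
II: derived state '0' in Lithis, Platyellus, and Xiphana only — synapomorphy for {Lithis, Platyellus, Xiphana}.
III (derived state '0') is shared by Bryoeus, Lithis, Platyellus, and Xiphana — a synapomorphy uniting that clade.
IV: derived state '1' in Lithis and Platyellus only — synapomorphy for {Lithis, Platyellus}.
V (derived state '1') is shared by all ingroup taxa — unites the whole ingroup.
Most parsimonious ingroup topology: (((Xiphana,(Lithis,Platyellus)),Bryoeus),Stenodon).
Platyellus and Lithis form a cherry on this tree, so they are sister taxa.

Lithis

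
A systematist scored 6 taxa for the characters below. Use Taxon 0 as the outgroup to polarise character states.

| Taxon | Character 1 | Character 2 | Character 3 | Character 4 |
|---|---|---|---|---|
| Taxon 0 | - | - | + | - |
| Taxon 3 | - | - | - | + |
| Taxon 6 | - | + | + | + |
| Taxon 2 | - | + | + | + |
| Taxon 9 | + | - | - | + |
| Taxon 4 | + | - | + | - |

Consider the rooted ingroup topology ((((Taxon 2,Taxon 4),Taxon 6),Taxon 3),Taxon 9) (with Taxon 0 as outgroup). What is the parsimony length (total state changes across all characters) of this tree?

8

Map each character onto ((((Taxon 2,Taxon 4),Taxon 6),Taxon 3),Taxon 9) (rooted by Taxon 0) and count the minimum state changes it requires (Fitch parsimony):
Character 1: 2; Character 2: 2; Character 3: 2; Character 4: 2.
Total tree length = 8.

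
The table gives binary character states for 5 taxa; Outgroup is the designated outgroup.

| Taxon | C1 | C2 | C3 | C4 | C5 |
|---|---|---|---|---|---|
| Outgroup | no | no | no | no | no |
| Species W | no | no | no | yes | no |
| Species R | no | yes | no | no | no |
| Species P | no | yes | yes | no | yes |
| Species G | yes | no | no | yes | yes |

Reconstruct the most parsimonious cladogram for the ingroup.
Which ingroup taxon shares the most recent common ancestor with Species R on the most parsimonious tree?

The outgroup has state 'no' for every character, so 'yes' is the derived state throughout.
C1: derived state 'yes' in Species G only — an autapomorphy, so it tells us nothing about relationships among taxa.
C2: derived state 'yes' in Species P and Species R only — synapomorphy for {Species P, Species R}.
C3: derived state 'yes' in Species P only — an autapomorphy, so it tells us nothing about relationships among taxa.
C4: derived state 'yes' in Species G and Species W only — synapomorphy for {Species G, Species W}.
C5 (state 'yes') occurs in Species G and Species P but conflicts with the nesting implied by the other characters — most parsimoniously interpreted as homoplasy.
Most parsimonious ingroup topology: ((Species W,Species G),(Species R,Species P)).
Species R and Species P form a cherry on this tree, so they are sister taxa.

Species P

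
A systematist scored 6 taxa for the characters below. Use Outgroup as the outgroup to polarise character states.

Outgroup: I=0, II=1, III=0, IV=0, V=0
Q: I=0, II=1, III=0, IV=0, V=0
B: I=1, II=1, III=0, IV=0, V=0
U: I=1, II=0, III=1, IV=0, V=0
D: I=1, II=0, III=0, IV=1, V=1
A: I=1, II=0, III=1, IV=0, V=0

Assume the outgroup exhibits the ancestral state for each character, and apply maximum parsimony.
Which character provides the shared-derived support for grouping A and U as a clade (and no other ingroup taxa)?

III

Character polarity is set by the outgroup: the derived state is whichever differs from the outgroup's state, so for II the derived state is '0', and for the remaining characters it is '1'.
Only A, B, D, and U show the derived state '1' for I, supporting them as a clade.
II (derived state '0') is shared by A, D, and U — a synapomorphy uniting that clade.
Only A and U show the derived state '1' for III, supporting them as a clade.
IV (derived state '1') is unique to D (autapomorphy; uninformative for grouping).
V (derived state '1') is unique to D (autapomorphy; uninformative for grouping).
Most parsimonious ingroup topology: (Q,(B,((U,A),D))).
The clade {A, U} is supported by III: its derived state '1' occurs in exactly those taxa and in no other taxon (including the outgroup).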